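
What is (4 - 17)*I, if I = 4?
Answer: -52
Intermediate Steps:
(4 - 17)*I = (4 - 17)*4 = -13*4 = -52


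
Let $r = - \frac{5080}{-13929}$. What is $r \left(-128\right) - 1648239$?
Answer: $- \frac{22958971271}{13929} \approx -1.6483 \cdot 10^{6}$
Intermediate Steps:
$r = \frac{5080}{13929}$ ($r = \left(-5080\right) \left(- \frac{1}{13929}\right) = \frac{5080}{13929} \approx 0.36471$)
$r \left(-128\right) - 1648239 = \frac{5080}{13929} \left(-128\right) - 1648239 = - \frac{650240}{13929} - 1648239 = - \frac{22958971271}{13929}$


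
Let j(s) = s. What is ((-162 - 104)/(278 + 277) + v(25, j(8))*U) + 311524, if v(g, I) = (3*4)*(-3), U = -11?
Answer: 173115334/555 ≈ 3.1192e+5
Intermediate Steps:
v(g, I) = -36 (v(g, I) = 12*(-3) = -36)
((-162 - 104)/(278 + 277) + v(25, j(8))*U) + 311524 = ((-162 - 104)/(278 + 277) - 36*(-11)) + 311524 = (-266/555 + 396) + 311524 = 219514/555 + 311524 = 173115334/555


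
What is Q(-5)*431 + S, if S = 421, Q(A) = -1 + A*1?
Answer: -2165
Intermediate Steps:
Q(A) = -1 + A
Q(-5)*431 + S = (-1 - 5)*431 + 421 = -6*431 + 421 = -2586 + 421 = -2165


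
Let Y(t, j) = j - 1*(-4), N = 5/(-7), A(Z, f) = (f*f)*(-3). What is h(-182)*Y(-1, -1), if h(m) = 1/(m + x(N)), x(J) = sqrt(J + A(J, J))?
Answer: -4459/270531 - 7*I*sqrt(110)/541062 ≈ -0.016482 - 0.00013569*I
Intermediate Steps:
A(Z, f) = -3*f**2 (A(Z, f) = f**2*(-3) = -3*f**2)
N = -5/7 (N = 5*(-1/7) = -5/7 ≈ -0.71429)
x(J) = sqrt(J - 3*J**2)
h(m) = 1/(m + I*sqrt(110)/7) (h(m) = 1/(m + sqrt(-5*(1 - 3*(-5/7))/7)) = 1/(m + sqrt(-5*(1 + 15/7)/7)) = 1/(m + sqrt(-5/7*22/7)) = 1/(m + sqrt(-110/49)) = 1/(m + I*sqrt(110)/7))
Y(t, j) = 4 + j (Y(t, j) = j + 4 = 4 + j)
h(-182)*Y(-1, -1) = (7/(7*(-182) + I*sqrt(110)))*(4 - 1) = (7/(-1274 + I*sqrt(110)))*3 = 21/(-1274 + I*sqrt(110))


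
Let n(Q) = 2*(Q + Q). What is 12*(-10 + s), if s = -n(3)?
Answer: -264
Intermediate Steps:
n(Q) = 4*Q (n(Q) = 2*(2*Q) = 4*Q)
s = -12 (s = -4*3 = -1*12 = -12)
12*(-10 + s) = 12*(-10 - 12) = 12*(-22) = -264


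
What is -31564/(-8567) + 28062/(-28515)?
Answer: 16913854/6263795 ≈ 2.7003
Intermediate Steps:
-31564/(-8567) + 28062/(-28515) = -31564*(-1/8567) + 28062*(-1/28515) = 2428/659 - 9354/9505 = 16913854/6263795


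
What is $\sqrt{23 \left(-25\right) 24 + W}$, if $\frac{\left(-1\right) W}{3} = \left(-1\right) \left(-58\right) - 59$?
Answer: $3 i \sqrt{1533} \approx 117.46 i$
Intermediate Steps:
$W = 3$ ($W = - 3 \left(\left(-1\right) \left(-58\right) - 59\right) = - 3 \left(58 - 59\right) = \left(-3\right) \left(-1\right) = 3$)
$\sqrt{23 \left(-25\right) 24 + W} = \sqrt{23 \left(-25\right) 24 + 3} = \sqrt{\left(-575\right) 24 + 3} = \sqrt{-13800 + 3} = \sqrt{-13797} = 3 i \sqrt{1533}$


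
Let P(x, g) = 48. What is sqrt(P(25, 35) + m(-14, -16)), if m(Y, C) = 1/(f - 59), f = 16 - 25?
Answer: sqrt(55471)/34 ≈ 6.9271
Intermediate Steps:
f = -9
m(Y, C) = -1/68 (m(Y, C) = 1/(-9 - 59) = 1/(-68) = -1/68)
sqrt(P(25, 35) + m(-14, -16)) = sqrt(48 - 1/68) = sqrt(3263/68) = sqrt(55471)/34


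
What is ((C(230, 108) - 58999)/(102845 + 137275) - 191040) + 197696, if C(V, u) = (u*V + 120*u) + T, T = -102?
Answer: 1598217419/240120 ≈ 6655.9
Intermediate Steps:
C(V, u) = -102 + 120*u + V*u (C(V, u) = (u*V + 120*u) - 102 = (V*u + 120*u) - 102 = (120*u + V*u) - 102 = -102 + 120*u + V*u)
((C(230, 108) - 58999)/(102845 + 137275) - 191040) + 197696 = (((-102 + 120*108 + 230*108) - 58999)/(102845 + 137275) - 191040) + 197696 = (((-102 + 12960 + 24840) - 58999)/240120 - 191040) + 197696 = ((37698 - 58999)*(1/240120) - 191040) + 197696 = (-21301*1/240120 - 191040) + 197696 = (-21301/240120 - 191040) + 197696 = -45872546101/240120 + 197696 = 1598217419/240120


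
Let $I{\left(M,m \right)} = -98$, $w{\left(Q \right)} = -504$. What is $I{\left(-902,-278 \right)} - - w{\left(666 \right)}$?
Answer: $-602$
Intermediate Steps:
$I{\left(-902,-278 \right)} - - w{\left(666 \right)} = -98 - \left(-1\right) \left(-504\right) = -98 - 504 = -602$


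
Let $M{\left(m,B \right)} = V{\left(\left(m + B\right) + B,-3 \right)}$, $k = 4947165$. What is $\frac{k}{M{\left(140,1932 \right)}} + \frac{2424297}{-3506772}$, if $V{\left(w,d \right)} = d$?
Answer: $- \frac{1927620774919}{1168924} \approx -1.6491 \cdot 10^{6}$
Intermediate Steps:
$M{\left(m,B \right)} = -3$
$\frac{k}{M{\left(140,1932 \right)}} + \frac{2424297}{-3506772} = \frac{4947165}{-3} + \frac{2424297}{-3506772} = 4947165 \left(- \frac{1}{3}\right) + 2424297 \left(- \frac{1}{3506772}\right) = -1649055 - \frac{808099}{1168924} = - \frac{1927620774919}{1168924}$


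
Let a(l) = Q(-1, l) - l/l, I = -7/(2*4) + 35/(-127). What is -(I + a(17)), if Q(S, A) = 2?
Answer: 153/1016 ≈ 0.15059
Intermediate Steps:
I = -1169/1016 (I = -7/8 + 35*(-1/127) = -7*⅛ - 35/127 = -7/8 - 35/127 = -1169/1016 ≈ -1.1506)
a(l) = 1 (a(l) = 2 - l/l = 2 - 1*1 = 2 - 1 = 1)
-(I + a(17)) = -(-1169/1016 + 1) = -1*(-153/1016) = 153/1016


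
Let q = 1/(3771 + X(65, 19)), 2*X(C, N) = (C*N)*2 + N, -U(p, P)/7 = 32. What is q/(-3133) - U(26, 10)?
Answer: 7039675550/31427123 ≈ 224.00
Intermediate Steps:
U(p, P) = -224 (U(p, P) = -7*32 = -224)
X(C, N) = N/2 + C*N (X(C, N) = ((C*N)*2 + N)/2 = (2*C*N + N)/2 = (N + 2*C*N)/2 = N/2 + C*N)
q = 2/10031 (q = 1/(3771 + 19*(½ + 65)) = 1/(3771 + 19*(131/2)) = 1/(3771 + 2489/2) = 1/(10031/2) = 2/10031 ≈ 0.00019938)
q/(-3133) - U(26, 10) = (2/10031)/(-3133) - 1*(-224) = (2/10031)*(-1/3133) + 224 = -2/31427123 + 224 = 7039675550/31427123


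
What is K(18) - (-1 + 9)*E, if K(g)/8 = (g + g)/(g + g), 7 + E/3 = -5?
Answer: 296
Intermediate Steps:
E = -36 (E = -21 + 3*(-5) = -21 - 15 = -36)
K(g) = 8 (K(g) = 8*((g + g)/(g + g)) = 8*((2*g)/((2*g))) = 8*((2*g)*(1/(2*g))) = 8*1 = 8)
K(18) - (-1 + 9)*E = 8 - (-1 + 9)*(-36) = 8 - 8*(-36) = 8 - 1*(-288) = 8 + 288 = 296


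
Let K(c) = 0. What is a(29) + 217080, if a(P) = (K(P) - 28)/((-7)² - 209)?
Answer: 8683207/40 ≈ 2.1708e+5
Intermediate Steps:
a(P) = 7/40 (a(P) = (0 - 28)/((-7)² - 209) = -28/(49 - 209) = -28/(-160) = -28*(-1/160) = 7/40)
a(29) + 217080 = 7/40 + 217080 = 8683207/40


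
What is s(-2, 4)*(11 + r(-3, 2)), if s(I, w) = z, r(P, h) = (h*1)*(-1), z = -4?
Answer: -36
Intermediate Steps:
r(P, h) = -h (r(P, h) = h*(-1) = -h)
s(I, w) = -4
s(-2, 4)*(11 + r(-3, 2)) = -4*(11 - 1*2) = -4*(11 - 2) = -4*9 = -36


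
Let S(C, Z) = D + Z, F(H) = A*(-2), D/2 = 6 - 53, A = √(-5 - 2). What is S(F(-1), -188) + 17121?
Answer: 16839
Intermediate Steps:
A = I*√7 (A = √(-7) = I*√7 ≈ 2.6458*I)
D = -94 (D = 2*(6 - 53) = 2*(-47) = -94)
F(H) = -2*I*√7 (F(H) = (I*√7)*(-2) = -2*I*√7)
S(C, Z) = -94 + Z
S(F(-1), -188) + 17121 = (-94 - 188) + 17121 = -282 + 17121 = 16839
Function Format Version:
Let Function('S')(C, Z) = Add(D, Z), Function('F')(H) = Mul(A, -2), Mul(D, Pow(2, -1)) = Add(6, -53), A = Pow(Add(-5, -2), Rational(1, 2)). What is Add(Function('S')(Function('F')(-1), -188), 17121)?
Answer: 16839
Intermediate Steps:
A = Mul(I, Pow(7, Rational(1, 2))) (A = Pow(-7, Rational(1, 2)) = Mul(I, Pow(7, Rational(1, 2))) ≈ Mul(2.6458, I))
D = -94 (D = Mul(2, Add(6, -53)) = Mul(2, -47) = -94)
Function('F')(H) = Mul(-2, I, Pow(7, Rational(1, 2))) (Function('F')(H) = Mul(Mul(I, Pow(7, Rational(1, 2))), -2) = Mul(-2, I, Pow(7, Rational(1, 2))))
Function('S')(C, Z) = Add(-94, Z)
Add(Function('S')(Function('F')(-1), -188), 17121) = Add(Add(-94, -188), 17121) = Add(-282, 17121) = 16839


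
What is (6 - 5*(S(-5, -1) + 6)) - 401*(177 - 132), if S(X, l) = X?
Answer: -18044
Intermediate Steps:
(6 - 5*(S(-5, -1) + 6)) - 401*(177 - 132) = (6 - 5*(-5 + 6)) - 401*(177 - 132) = (6 - 5) - 401*45 = (6 - 5*1) - 18045 = (6 - 5) - 18045 = 1 - 18045 = -18044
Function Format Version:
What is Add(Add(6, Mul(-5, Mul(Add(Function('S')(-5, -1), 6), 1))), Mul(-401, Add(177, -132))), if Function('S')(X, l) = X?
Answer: -18044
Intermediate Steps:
Add(Add(6, Mul(-5, Mul(Add(Function('S')(-5, -1), 6), 1))), Mul(-401, Add(177, -132))) = Add(Add(6, Mul(-5, Mul(Add(-5, 6), 1))), Mul(-401, Add(177, -132))) = Add(Add(6, Mul(-5, Mul(1, 1))), Mul(-401, 45)) = Add(Add(6, Mul(-5, 1)), -18045) = Add(Add(6, -5), -18045) = Add(1, -18045) = -18044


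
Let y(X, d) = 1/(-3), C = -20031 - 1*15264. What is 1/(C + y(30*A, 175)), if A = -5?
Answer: -3/105886 ≈ -2.8332e-5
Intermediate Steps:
C = -35295 (C = -20031 - 15264 = -35295)
y(X, d) = -⅓
1/(C + y(30*A, 175)) = 1/(-35295 - ⅓) = 1/(-105886/3) = -3/105886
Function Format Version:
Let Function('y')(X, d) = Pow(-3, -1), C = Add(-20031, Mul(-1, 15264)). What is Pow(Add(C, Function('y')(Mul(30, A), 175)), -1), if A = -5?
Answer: Rational(-3, 105886) ≈ -2.8332e-5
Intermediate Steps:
C = -35295 (C = Add(-20031, -15264) = -35295)
Function('y')(X, d) = Rational(-1, 3)
Pow(Add(C, Function('y')(Mul(30, A), 175)), -1) = Pow(Add(-35295, Rational(-1, 3)), -1) = Pow(Rational(-105886, 3), -1) = Rational(-3, 105886)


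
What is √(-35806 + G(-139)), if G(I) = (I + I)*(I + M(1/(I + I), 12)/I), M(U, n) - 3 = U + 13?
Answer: √55412489/139 ≈ 53.554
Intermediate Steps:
M(U, n) = 16 + U (M(U, n) = 3 + (U + 13) = 3 + (13 + U) = 16 + U)
G(I) = 2*I*(I + (16 + 1/(2*I))/I) (G(I) = (I + I)*(I + (16 + 1/(I + I))/I) = (2*I)*(I + (16 + 1/(2*I))/I) = 2*I*(I + (16 + 1/(2*I))/I))
√(-35806 + G(-139)) = √(-35806 + (32 + 1/(-139) + 2*(-139)²)) = √(-35806 + (32 - 1/139 + 2*19321)) = √(-35806 + (32 - 1/139 + 38642)) = √(-35806 + 5375685/139) = √(398651/139) = √55412489/139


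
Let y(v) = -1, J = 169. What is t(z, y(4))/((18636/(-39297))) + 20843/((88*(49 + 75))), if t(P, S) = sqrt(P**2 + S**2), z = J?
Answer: 20843/10912 - 13099*sqrt(28562)/6212 ≈ -354.46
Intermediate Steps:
z = 169
t(z, y(4))/((18636/(-39297))) + 20843/((88*(49 + 75))) = sqrt(169**2 + (-1)**2)/((18636/(-39297))) + 20843/((88*(49 + 75))) = sqrt(28561 + 1)/((18636*(-1/39297))) + 20843/((88*124)) = sqrt(28562)/(-6212/13099) + 20843/10912 = sqrt(28562)*(-13099/6212) + 20843*(1/10912) = -13099*sqrt(28562)/6212 + 20843/10912 = 20843/10912 - 13099*sqrt(28562)/6212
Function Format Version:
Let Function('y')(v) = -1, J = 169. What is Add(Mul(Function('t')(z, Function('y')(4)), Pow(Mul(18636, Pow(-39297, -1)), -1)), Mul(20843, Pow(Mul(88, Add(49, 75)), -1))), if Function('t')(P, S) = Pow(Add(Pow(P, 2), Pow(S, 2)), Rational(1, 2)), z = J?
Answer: Add(Rational(20843, 10912), Mul(Rational(-13099, 6212), Pow(28562, Rational(1, 2)))) ≈ -354.46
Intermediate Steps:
z = 169
Add(Mul(Function('t')(z, Function('y')(4)), Pow(Mul(18636, Pow(-39297, -1)), -1)), Mul(20843, Pow(Mul(88, Add(49, 75)), -1))) = Add(Mul(Pow(Add(Pow(169, 2), Pow(-1, 2)), Rational(1, 2)), Pow(Mul(18636, Pow(-39297, -1)), -1)), Mul(20843, Pow(Mul(88, Add(49, 75)), -1))) = Add(Mul(Pow(Add(28561, 1), Rational(1, 2)), Pow(Mul(18636, Rational(-1, 39297)), -1)), Mul(20843, Pow(Mul(88, 124), -1))) = Add(Mul(Pow(28562, Rational(1, 2)), Pow(Rational(-6212, 13099), -1)), Mul(20843, Pow(10912, -1))) = Add(Mul(Pow(28562, Rational(1, 2)), Rational(-13099, 6212)), Mul(20843, Rational(1, 10912))) = Add(Mul(Rational(-13099, 6212), Pow(28562, Rational(1, 2))), Rational(20843, 10912)) = Add(Rational(20843, 10912), Mul(Rational(-13099, 6212), Pow(28562, Rational(1, 2))))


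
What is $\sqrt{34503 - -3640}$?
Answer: $\sqrt{38143} \approx 195.3$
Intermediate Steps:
$\sqrt{34503 - -3640} = \sqrt{34503 + 3640} = \sqrt{38143}$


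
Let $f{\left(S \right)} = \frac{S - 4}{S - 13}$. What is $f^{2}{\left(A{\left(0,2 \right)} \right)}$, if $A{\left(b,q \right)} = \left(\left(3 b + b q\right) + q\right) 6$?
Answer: $64$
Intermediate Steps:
$A{\left(b,q \right)} = 6 q + 18 b + 6 b q$ ($A{\left(b,q \right)} = \left(q + 3 b + b q\right) 6 = 6 q + 18 b + 6 b q$)
$f{\left(S \right)} = \frac{-4 + S}{-13 + S}$
$f^{2}{\left(A{\left(0,2 \right)} \right)} = \left(\frac{-4 + \left(6 \cdot 2 + 18 \cdot 0 + 6 \cdot 0 \cdot 2\right)}{-13 + \left(6 \cdot 2 + 18 \cdot 0 + 6 \cdot 0 \cdot 2\right)}\right)^{2} = \left(\frac{-4 + \left(12 + 0 + 0\right)}{-13 + \left(12 + 0 + 0\right)}\right)^{2} = \left(\frac{-4 + 12}{-13 + 12}\right)^{2} = \left(\frac{1}{-1} \cdot 8\right)^{2} = \left(\left(-1\right) 8\right)^{2} = \left(-8\right)^{2} = 64$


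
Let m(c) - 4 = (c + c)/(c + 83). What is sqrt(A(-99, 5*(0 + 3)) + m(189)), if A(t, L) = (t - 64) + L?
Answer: 3*I*sqrt(73270)/68 ≈ 11.942*I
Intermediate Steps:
A(t, L) = -64 + L + t (A(t, L) = (-64 + t) + L = -64 + L + t)
m(c) = 4 + 2*c/(83 + c) (m(c) = 4 + (c + c)/(c + 83) = 4 + (2*c)/(83 + c) = 4 + 2*c/(83 + c))
sqrt(A(-99, 5*(0 + 3)) + m(189)) = sqrt((-64 + 5*(0 + 3) - 99) + 2*(166 + 3*189)/(83 + 189)) = sqrt((-64 + 5*3 - 99) + 2*(166 + 567)/272) = sqrt((-64 + 15 - 99) + 2*(1/272)*733) = sqrt(-148 + 733/136) = sqrt(-19395/136) = 3*I*sqrt(73270)/68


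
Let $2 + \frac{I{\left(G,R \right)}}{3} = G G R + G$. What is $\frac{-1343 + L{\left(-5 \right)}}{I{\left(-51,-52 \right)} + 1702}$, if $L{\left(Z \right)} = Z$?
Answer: $\frac{1348}{404213} \approx 0.0033349$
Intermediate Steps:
$I{\left(G,R \right)} = -6 + 3 G + 3 R G^{2}$ ($I{\left(G,R \right)} = -6 + 3 \left(G G R + G\right) = -6 + 3 \left(G^{2} R + G\right) = -6 + 3 \left(R G^{2} + G\right) = -6 + 3 \left(G + R G^{2}\right) = -6 + \left(3 G + 3 R G^{2}\right) = -6 + 3 G + 3 R G^{2}$)
$\frac{-1343 + L{\left(-5 \right)}}{I{\left(-51,-52 \right)} + 1702} = \frac{-1343 - 5}{\left(-6 + 3 \left(-51\right) + 3 \left(-52\right) \left(-51\right)^{2}\right) + 1702} = - \frac{1348}{\left(-6 - 153 + 3 \left(-52\right) 2601\right) + 1702} = - \frac{1348}{\left(-6 - 153 - 405756\right) + 1702} = - \frac{1348}{-405915 + 1702} = - \frac{1348}{-404213} = \left(-1348\right) \left(- \frac{1}{404213}\right) = \frac{1348}{404213}$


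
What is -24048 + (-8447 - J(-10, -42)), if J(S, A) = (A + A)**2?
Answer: -39551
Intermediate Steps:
J(S, A) = 4*A**2 (J(S, A) = (2*A)**2 = 4*A**2)
-24048 + (-8447 - J(-10, -42)) = -24048 + (-8447 - 4*(-42)**2) = -24048 + (-8447 - 4*1764) = -24048 + (-8447 - 1*7056) = -24048 + (-8447 - 7056) = -24048 - 15503 = -39551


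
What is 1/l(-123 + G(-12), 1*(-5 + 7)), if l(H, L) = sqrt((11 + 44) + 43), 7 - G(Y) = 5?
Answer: sqrt(2)/14 ≈ 0.10102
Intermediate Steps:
G(Y) = 2 (G(Y) = 7 - 1*5 = 7 - 5 = 2)
l(H, L) = 7*sqrt(2) (l(H, L) = sqrt(55 + 43) = sqrt(98) = 7*sqrt(2))
1/l(-123 + G(-12), 1*(-5 + 7)) = 1/(7*sqrt(2)) = sqrt(2)/14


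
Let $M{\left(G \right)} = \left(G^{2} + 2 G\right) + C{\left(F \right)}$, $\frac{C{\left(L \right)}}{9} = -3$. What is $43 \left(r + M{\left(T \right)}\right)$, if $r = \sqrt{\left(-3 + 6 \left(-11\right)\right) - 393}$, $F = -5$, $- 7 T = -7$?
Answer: $-1032 + 43 i \sqrt{462} \approx -1032.0 + 924.25 i$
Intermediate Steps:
$T = 1$ ($T = \left(- \frac{1}{7}\right) \left(-7\right) = 1$)
$C{\left(L \right)} = -27$ ($C{\left(L \right)} = 9 \left(-3\right) = -27$)
$r = i \sqrt{462}$ ($r = \sqrt{\left(-3 - 66\right) - 393} = \sqrt{-69 - 393} = \sqrt{-462} = i \sqrt{462} \approx 21.494 i$)
$M{\left(G \right)} = -27 + G^{2} + 2 G$ ($M{\left(G \right)} = \left(G^{2} + 2 G\right) - 27 = -27 + G^{2} + 2 G$)
$43 \left(r + M{\left(T \right)}\right) = 43 \left(i \sqrt{462} + \left(-27 + 1^{2} + 2 \cdot 1\right)\right) = 43 \left(i \sqrt{462} + \left(-27 + 1 + 2\right)\right) = 43 \left(i \sqrt{462} - 24\right) = 43 \left(-24 + i \sqrt{462}\right) = -1032 + 43 i \sqrt{462}$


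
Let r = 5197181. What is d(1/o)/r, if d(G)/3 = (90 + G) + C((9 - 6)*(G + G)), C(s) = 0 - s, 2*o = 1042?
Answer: 140655/2707731301 ≈ 5.1946e-5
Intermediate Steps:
o = 521 (o = (½)*1042 = 521)
C(s) = -s
d(G) = 270 - 15*G (d(G) = 3*((90 + G) - (9 - 6)*(G + G)) = 3*((90 + G) - 3*2*G) = 3*((90 + G) - 6*G) = 3*(90 - 5*G) = 270 - 15*G)
d(1/o)/r = (270 - 15/521)/5197181 = (270 - 15*1/521)*(1/5197181) = (270 - 15/521)*(1/5197181) = (140655/521)*(1/5197181) = 140655/2707731301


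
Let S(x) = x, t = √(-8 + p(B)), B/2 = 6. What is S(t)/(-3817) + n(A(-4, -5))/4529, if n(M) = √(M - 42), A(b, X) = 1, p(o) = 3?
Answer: I*(-√5/3817 + √41/4529) ≈ 0.00082799*I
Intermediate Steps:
B = 12 (B = 2*6 = 12)
n(M) = √(-42 + M)
t = I*√5 (t = √(-8 + 3) = √(-5) = I*√5 ≈ 2.2361*I)
S(t)/(-3817) + n(A(-4, -5))/4529 = (I*√5)/(-3817) + √(-42 + 1)/4529 = (I*√5)*(-1/3817) + √(-41)*(1/4529) = -I*√5/3817 + (I*√41)*(1/4529) = -I*√5/3817 + I*√41/4529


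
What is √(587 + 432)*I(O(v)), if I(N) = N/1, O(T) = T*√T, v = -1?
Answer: -I*√1019 ≈ -31.922*I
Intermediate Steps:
O(T) = T^(3/2)
I(N) = N (I(N) = N*1 = N)
√(587 + 432)*I(O(v)) = √(587 + 432)*(-1)^(3/2) = √1019*(-I) = -I*√1019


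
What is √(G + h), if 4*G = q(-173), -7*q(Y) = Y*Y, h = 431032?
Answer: 3*√9363641/14 ≈ 655.72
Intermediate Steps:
q(Y) = -Y²/7 (q(Y) = -Y*Y/7 = -Y²/7)
G = -29929/28 (G = (-⅐*(-173)²)/4 = (-⅐*29929)/4 = (¼)*(-29929/7) = -29929/28 ≈ -1068.9)
√(G + h) = √(-29929/28 + 431032) = √(12038967/28) = 3*√9363641/14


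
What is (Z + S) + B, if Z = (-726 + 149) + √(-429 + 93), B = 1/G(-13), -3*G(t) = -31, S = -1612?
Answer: -67856/31 + 4*I*√21 ≈ -2188.9 + 18.33*I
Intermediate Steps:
G(t) = 31/3 (G(t) = -⅓*(-31) = 31/3)
B = 3/31 (B = 1/(31/3) = 3/31 ≈ 0.096774)
Z = -577 + 4*I*√21 (Z = -577 + √(-336) = -577 + 4*I*√21 ≈ -577.0 + 18.33*I)
(Z + S) + B = ((-577 + 4*I*√21) - 1612) + 3/31 = (-2189 + 4*I*√21) + 3/31 = -67856/31 + 4*I*√21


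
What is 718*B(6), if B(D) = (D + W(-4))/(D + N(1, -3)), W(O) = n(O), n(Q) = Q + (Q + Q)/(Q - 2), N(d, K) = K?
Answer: 7180/9 ≈ 797.78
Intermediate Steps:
n(Q) = Q + 2*Q/(-2 + Q) (n(Q) = Q + (2*Q)/(-2 + Q) = Q + 2*Q/(-2 + Q))
W(O) = O²/(-2 + O)
B(D) = (-8/3 + D)/(-3 + D) (B(D) = (D + (-4)²/(-2 - 4))/(D - 3) = (D + 16/(-6))/(-3 + D) = (D + 16*(-⅙))/(-3 + D) = (D - 8/3)/(-3 + D) = (-8/3 + D)/(-3 + D))
718*B(6) = 718*((-8/3 + 6)/(-3 + 6)) = 718*((10/3)/3) = 718*((⅓)*(10/3)) = 718*(10/9) = 7180/9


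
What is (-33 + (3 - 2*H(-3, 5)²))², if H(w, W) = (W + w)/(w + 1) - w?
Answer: 1444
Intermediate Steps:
H(w, W) = -w + (W + w)/(1 + w) (H(w, W) = (W + w)/(1 + w) - w = -w + (W + w)/(1 + w))
(-33 + (3 - 2*H(-3, 5)²))² = (-33 + (3 - 2*(5 - 1*(-3)²)²/(1 - 3)²))² = (-33 + (3 - 2*(5 - 1*9)²/4))² = (-33 + (3 - 2*(5 - 9)²/4))² = (-33 + (3 - 2*(-½*(-4))²))² = (-33 + (3 - 2*2²))² = (-33 + (3 - 2*4))² = (-33 + (3 - 8))² = (-33 - 5)² = (-38)² = 1444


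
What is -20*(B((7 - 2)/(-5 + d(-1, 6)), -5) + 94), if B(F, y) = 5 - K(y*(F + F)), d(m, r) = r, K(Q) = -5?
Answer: -2080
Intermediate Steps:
B(F, y) = 10 (B(F, y) = 5 - 1*(-5) = 5 + 5 = 10)
-20*(B((7 - 2)/(-5 + d(-1, 6)), -5) + 94) = -20*(10 + 94) = -20*104 = -2080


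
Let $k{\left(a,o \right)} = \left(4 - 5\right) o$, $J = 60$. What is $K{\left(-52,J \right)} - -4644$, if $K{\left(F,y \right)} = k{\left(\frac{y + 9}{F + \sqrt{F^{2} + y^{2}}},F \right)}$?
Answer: $4696$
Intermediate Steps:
$k{\left(a,o \right)} = - o$
$K{\left(F,y \right)} = - F$
$K{\left(-52,J \right)} - -4644 = \left(-1\right) \left(-52\right) - -4644 = 52 + 4644 = 4696$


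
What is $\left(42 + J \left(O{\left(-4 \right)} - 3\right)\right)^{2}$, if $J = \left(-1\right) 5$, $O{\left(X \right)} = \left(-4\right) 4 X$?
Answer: $69169$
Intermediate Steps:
$O{\left(X \right)} = - 16 X$
$J = -5$
$\left(42 + J \left(O{\left(-4 \right)} - 3\right)\right)^{2} = \left(42 - 5 \left(\left(-16\right) \left(-4\right) - 3\right)\right)^{2} = \left(42 - 5 \left(64 - 3\right)\right)^{2} = \left(42 - 305\right)^{2} = \left(-263\right)^{2} = 69169$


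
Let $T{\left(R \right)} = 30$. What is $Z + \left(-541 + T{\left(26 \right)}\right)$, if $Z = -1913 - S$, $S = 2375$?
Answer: $-4799$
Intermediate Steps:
$Z = -4288$ ($Z = -1913 - 2375 = -4288$)
$Z + \left(-541 + T{\left(26 \right)}\right) = -4288 + \left(-541 + 30\right) = -4288 - 511 = -4799$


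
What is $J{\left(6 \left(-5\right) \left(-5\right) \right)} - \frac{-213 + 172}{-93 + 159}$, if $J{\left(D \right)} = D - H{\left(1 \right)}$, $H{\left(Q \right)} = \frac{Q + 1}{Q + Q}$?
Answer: $\frac{9875}{66} \approx 149.62$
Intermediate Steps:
$H{\left(Q \right)} = \frac{1 + Q}{2 Q}$
$J{\left(D \right)} = -1 + D$ ($J{\left(D \right)} = D - \frac{1 + 1}{2 \cdot 1} = D - \frac{1}{2} \cdot 1 \cdot 2 = D - 1 = -1 + D$)
$J{\left(6 \left(-5\right) \left(-5\right) \right)} - \frac{-213 + 172}{-93 + 159} = \left(-1 + 6 \left(-5\right) \left(-5\right)\right) - \frac{-213 + 172}{-93 + 159} = \left(-1 - -150\right) - - \frac{41}{66} = \left(-1 + 150\right) - \left(-41\right) \frac{1}{66} = 149 - - \frac{41}{66} = 149 + \frac{41}{66} = \frac{9875}{66}$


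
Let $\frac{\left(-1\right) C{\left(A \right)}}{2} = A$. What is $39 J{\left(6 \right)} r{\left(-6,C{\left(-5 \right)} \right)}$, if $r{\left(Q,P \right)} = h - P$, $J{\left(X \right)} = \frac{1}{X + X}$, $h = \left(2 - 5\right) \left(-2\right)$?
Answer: $-13$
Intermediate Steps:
$h = 6$ ($h = \left(-3\right) \left(-2\right) = 6$)
$C{\left(A \right)} = - 2 A$
$J{\left(X \right)} = \frac{1}{2 X}$
$r{\left(Q,P \right)} = 6 - P$
$39 J{\left(6 \right)} r{\left(-6,C{\left(-5 \right)} \right)} = 39 \frac{1}{2 \cdot 6} \left(6 - \left(-2\right) \left(-5\right)\right) = 39 \cdot \frac{1}{2} \cdot \frac{1}{6} \left(6 - 10\right) = 39 \cdot \frac{1}{12} \left(6 - 10\right) = \frac{13}{4} \left(-4\right) = -13$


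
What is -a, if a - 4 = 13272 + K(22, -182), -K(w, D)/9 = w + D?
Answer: -14716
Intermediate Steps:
K(w, D) = -9*D - 9*w (K(w, D) = -9*(w + D) = -9*(D + w) = -9*D - 9*w)
a = 14716 (a = 4 + (13272 + (-9*(-182) - 9*22)) = 4 + (13272 + (1638 - 198)) = 4 + (13272 + 1440) = 4 + 14712 = 14716)
-a = -1*14716 = -14716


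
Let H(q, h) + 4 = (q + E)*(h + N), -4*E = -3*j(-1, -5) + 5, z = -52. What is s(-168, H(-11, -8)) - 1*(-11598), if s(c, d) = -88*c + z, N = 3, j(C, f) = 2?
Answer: 26330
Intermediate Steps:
E = ¼ (E = -(-3*2 + 5)/4 = -(-6 + 5)/4 = -¼*(-1) = ¼ ≈ 0.25000)
H(q, h) = -4 + (3 + h)*(¼ + q) (H(q, h) = -4 + (q + ¼)*(h + 3) = -4 + (¼ + q)*(3 + h) = -4 + (3 + h)*(¼ + q))
s(c, d) = -52 - 88*c (s(c, d) = -88*c - 52 = -52 - 88*c)
s(-168, H(-11, -8)) - 1*(-11598) = (-52 - 88*(-168)) - 1*(-11598) = (-52 + 14784) + 11598 = 14732 + 11598 = 26330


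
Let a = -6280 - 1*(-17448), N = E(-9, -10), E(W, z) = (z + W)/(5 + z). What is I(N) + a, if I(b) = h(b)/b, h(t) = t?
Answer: 11169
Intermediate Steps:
E(W, z) = (W + z)/(5 + z)
N = 19/5 (N = (-9 - 10)/(5 - 10) = -19/(-5) = -1/5*(-19) = 19/5 ≈ 3.8000)
I(b) = 1 (I(b) = b/b = 1)
a = 11168 (a = -6280 + 17448 = 11168)
I(N) + a = 1 + 11168 = 11169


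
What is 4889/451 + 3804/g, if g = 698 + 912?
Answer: 4793447/363055 ≈ 13.203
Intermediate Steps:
g = 1610
4889/451 + 3804/g = 4889/451 + 3804/1610 = 4889*(1/451) + 3804*(1/1610) = 4889/451 + 1902/805 = 4793447/363055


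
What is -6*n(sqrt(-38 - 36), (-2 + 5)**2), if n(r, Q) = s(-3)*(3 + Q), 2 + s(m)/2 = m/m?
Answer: 144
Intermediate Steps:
s(m) = -2 (s(m) = -4 + 2*(m/m) = -4 + 2*1 = -4 + 2 = -2)
n(r, Q) = -6 - 2*Q (n(r, Q) = -2*(3 + Q) = -6 - 2*Q)
-6*n(sqrt(-38 - 36), (-2 + 5)**2) = -6*(-6 - 2*(-2 + 5)**2) = -6*(-6 - 2*3**2) = -6*(-6 - 2*9) = -6*(-6 - 18) = -6*(-24) = 144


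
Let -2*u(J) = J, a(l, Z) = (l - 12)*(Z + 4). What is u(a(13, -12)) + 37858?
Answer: 37862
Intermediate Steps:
a(l, Z) = (-12 + l)*(4 + Z)
u(J) = -J/2
u(a(13, -12)) + 37858 = -(-48 - 12*(-12) + 4*13 - 12*13)/2 + 37858 = -(-48 + 144 + 52 - 156)/2 + 37858 = -½*(-8) + 37858 = 4 + 37858 = 37862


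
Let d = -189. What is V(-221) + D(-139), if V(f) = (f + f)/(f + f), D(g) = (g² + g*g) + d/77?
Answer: 425046/11 ≈ 38641.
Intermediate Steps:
D(g) = -27/11 + 2*g² (D(g) = (g² + g*g) - 189/77 = (g² + g²) - 189*1/77 = 2*g² - 27/11 = -27/11 + 2*g²)
V(f) = 1 (V(f) = (2*f)/((2*f)) = (2*f)*(1/(2*f)) = 1)
V(-221) + D(-139) = 1 + (-27/11 + 2*(-139)²) = 1 + (-27/11 + 2*19321) = 1 + (-27/11 + 38642) = 1 + 425035/11 = 425046/11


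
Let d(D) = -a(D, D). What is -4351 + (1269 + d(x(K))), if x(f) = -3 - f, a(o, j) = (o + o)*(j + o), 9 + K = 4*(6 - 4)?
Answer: -3098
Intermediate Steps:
K = -1 (K = -9 + 4*(6 - 4) = -9 + 4*2 = -9 + 8 = -1)
a(o, j) = 2*o*(j + o) (a(o, j) = (2*o)*(j + o) = 2*o*(j + o))
d(D) = -4*D² (d(D) = -2*D*(D + D) = -2*D*2*D = -4*D²)
-4351 + (1269 + d(x(K))) = -4351 + (1269 - 4*(-3 - 1*(-1))²) = -4351 + (1269 - 4*(-3 + 1)²) = -4351 + (1269 - 4*(-2)²) = -4351 + (1269 - 4*4) = -4351 + (1269 - 16) = -4351 + 1253 = -3098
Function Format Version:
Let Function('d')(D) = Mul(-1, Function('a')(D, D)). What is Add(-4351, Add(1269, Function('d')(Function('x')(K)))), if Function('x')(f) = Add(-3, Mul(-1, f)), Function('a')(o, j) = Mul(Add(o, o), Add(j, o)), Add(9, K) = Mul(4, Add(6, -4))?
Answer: -3098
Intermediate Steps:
K = -1 (K = Add(-9, Mul(4, Add(6, -4))) = Add(-9, Mul(4, 2)) = Add(-9, 8) = -1)
Function('a')(o, j) = Mul(2, o, Add(j, o)) (Function('a')(o, j) = Mul(Mul(2, o), Add(j, o)) = Mul(2, o, Add(j, o)))
Function('d')(D) = Mul(-4, Pow(D, 2)) (Function('d')(D) = Mul(-1, Mul(2, D, Add(D, D))) = Mul(-1, Mul(2, D, Mul(2, D))) = Mul(-1, Mul(4, Pow(D, 2))) = Mul(-4, Pow(D, 2)))
Add(-4351, Add(1269, Function('d')(Function('x')(K)))) = Add(-4351, Add(1269, Mul(-4, Pow(Add(-3, Mul(-1, -1)), 2)))) = Add(-4351, Add(1269, Mul(-4, Pow(Add(-3, 1), 2)))) = Add(-4351, Add(1269, Mul(-4, Pow(-2, 2)))) = Add(-4351, Add(1269, Mul(-4, 4))) = Add(-4351, Add(1269, -16)) = Add(-4351, 1253) = -3098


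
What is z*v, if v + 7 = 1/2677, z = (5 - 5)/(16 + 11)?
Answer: 0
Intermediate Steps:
z = 0 (z = 0/27 = 0*(1/27) = 0)
v = -18738/2677 (v = -7 + 1/2677 = -18738/2677 ≈ -6.9996)
z*v = 0*(-18738/2677) = 0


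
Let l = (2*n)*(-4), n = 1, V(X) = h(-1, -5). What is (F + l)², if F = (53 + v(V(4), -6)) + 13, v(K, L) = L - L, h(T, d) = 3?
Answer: 3364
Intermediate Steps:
V(X) = 3
v(K, L) = 0
l = -8 (l = (2*1)*(-4) = 2*(-4) = -8)
F = 66 (F = (53 + 0) + 13 = 53 + 13 = 66)
(F + l)² = (66 - 8)² = 58² = 3364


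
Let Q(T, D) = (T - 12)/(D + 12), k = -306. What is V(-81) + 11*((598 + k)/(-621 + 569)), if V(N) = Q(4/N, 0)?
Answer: -198301/3159 ≈ -62.773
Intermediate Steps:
Q(T, D) = (-12 + T)/(12 + D)
V(N) = -1 + 1/(3*N) (V(N) = (-12 + 4/N)/(12 + 0) = (-12 + 4/N)/12 = -1 + 1/(3*N))
V(-81) + 11*((598 + k)/(-621 + 569)) = (1/3 - 1*(-81))/(-81) + 11*((598 - 306)/(-621 + 569)) = -(1/3 + 81)/81 + 11*(292/(-52)) = -1/81*244/3 + 11*(292*(-1/52)) = -244/243 + 11*(-73/13) = -244/243 - 803/13 = -198301/3159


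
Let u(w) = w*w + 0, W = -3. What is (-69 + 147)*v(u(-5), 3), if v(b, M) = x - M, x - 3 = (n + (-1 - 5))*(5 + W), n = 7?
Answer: 156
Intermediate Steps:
u(w) = w² (u(w) = w² + 0 = w²)
x = 5 (x = 3 + (7 + (-1 - 5))*(5 - 3) = 3 + (7 - 6)*2 = 3 + 1*2 = 3 + 2 = 5)
v(b, M) = 5 - M
(-69 + 147)*v(u(-5), 3) = (-69 + 147)*(5 - 1*3) = 78*(5 - 3) = 78*2 = 156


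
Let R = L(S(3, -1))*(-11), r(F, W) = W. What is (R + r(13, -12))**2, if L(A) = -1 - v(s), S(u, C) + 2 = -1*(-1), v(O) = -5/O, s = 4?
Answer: 3481/16 ≈ 217.56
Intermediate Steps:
S(u, C) = -1 (S(u, C) = -2 - 1*(-1) = -2 + 1 = -1)
L(A) = 1/4 (L(A) = -1 - (-5)/4 = -1 - 1*(-5/4) = -1 + 5/4 = 1/4)
R = -11/4 (R = (1/4)*(-11) = -11/4 ≈ -2.7500)
(R + r(13, -12))**2 = (-11/4 - 12)**2 = (-59/4)**2 = 3481/16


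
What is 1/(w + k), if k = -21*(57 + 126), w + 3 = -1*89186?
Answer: -1/93032 ≈ -1.0749e-5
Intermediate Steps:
w = -89189 (w = -3 - 1*89186 = -3 - 89186 = -89189)
k = -3843 (k = -21*183 = -3843)
1/(w + k) = 1/(-89189 - 3843) = 1/(-93032) = -1/93032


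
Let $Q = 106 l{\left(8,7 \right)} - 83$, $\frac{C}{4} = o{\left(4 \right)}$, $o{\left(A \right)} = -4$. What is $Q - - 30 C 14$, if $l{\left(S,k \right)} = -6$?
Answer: $-7439$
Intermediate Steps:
$C = -16$ ($C = 4 \left(-4\right) = -16$)
$Q = -719$ ($Q = 106 \left(-6\right) - 83 = -636 - 83 = -719$)
$Q - - 30 C 14 = -719 - \left(-30\right) \left(-16\right) 14 = -719 - 480 \cdot 14 = -719 - 6720 = -7439$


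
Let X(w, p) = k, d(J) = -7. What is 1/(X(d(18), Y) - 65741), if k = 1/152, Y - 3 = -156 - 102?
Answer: -152/9992631 ≈ -1.5211e-5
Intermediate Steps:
Y = -255 (Y = 3 + (-156 - 102) = 3 - 258 = -255)
k = 1/152 ≈ 0.0065789
X(w, p) = 1/152
1/(X(d(18), Y) - 65741) = 1/(1/152 - 65741) = 1/(-9992631/152) = -152/9992631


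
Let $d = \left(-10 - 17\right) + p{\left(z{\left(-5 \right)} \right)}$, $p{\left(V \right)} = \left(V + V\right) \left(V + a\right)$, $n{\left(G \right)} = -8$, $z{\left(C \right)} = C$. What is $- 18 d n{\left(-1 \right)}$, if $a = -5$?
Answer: $10512$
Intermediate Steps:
$p{\left(V \right)} = 2 V \left(-5 + V\right)$ ($p{\left(V \right)} = \left(V + V\right) \left(V - 5\right) = 2 V \left(-5 + V\right)$)
$d = 73$ ($d = \left(-10 - 17\right) + 2 \left(-5\right) \left(-5 - 5\right) = -27 + 2 \left(-5\right) \left(-10\right) = -27 + 100 = 73$)
$- 18 d n{\left(-1 \right)} = \left(-18\right) 73 \left(-8\right) = \left(-1314\right) \left(-8\right) = 10512$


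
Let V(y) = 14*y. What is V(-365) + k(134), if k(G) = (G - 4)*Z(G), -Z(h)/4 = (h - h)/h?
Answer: -5110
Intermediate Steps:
Z(h) = 0 (Z(h) = -4*(h - h)/h = -0/h = -4*0 = 0)
k(G) = 0 (k(G) = (G - 4)*0 = (-4 + G)*0 = 0)
V(-365) + k(134) = 14*(-365) + 0 = -5110 + 0 = -5110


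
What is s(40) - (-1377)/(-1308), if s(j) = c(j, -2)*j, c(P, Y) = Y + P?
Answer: 662261/436 ≈ 1518.9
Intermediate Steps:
c(P, Y) = P + Y
s(j) = j*(-2 + j) (s(j) = (j - 2)*j = (-2 + j)*j = j*(-2 + j))
s(40) - (-1377)/(-1308) = 40*(-2 + 40) - (-1377)/(-1308) = 40*38 - (-1377)*(-1)/1308 = 1520 - 1*459/436 = 1520 - 459/436 = 662261/436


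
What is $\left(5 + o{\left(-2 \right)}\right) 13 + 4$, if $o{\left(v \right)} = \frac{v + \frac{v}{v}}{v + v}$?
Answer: $\frac{289}{4} \approx 72.25$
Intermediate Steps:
$o{\left(v \right)} = \frac{1 + v}{2 v}$ ($o{\left(v \right)} = \frac{v + 1}{2 v} = \left(1 + v\right) \frac{1}{2 v} = \frac{1 + v}{2 v}$)
$\left(5 + o{\left(-2 \right)}\right) 13 + 4 = \left(5 + \frac{1 - 2}{2 \left(-2\right)}\right) 13 + 4 = \left(5 + \frac{1}{2} \left(- \frac{1}{2}\right) \left(-1\right)\right) 13 + 4 = \left(5 + \frac{1}{4}\right) 13 + 4 = \frac{21}{4} \cdot 13 + 4 = \frac{273}{4} + 4 = \frac{289}{4}$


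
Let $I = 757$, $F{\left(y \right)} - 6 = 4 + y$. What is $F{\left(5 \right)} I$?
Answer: $11355$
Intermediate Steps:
$F{\left(y \right)} = 10 + y$ ($F{\left(y \right)} = 6 + \left(4 + y\right) = 10 + y$)
$F{\left(5 \right)} I = \left(10 + 5\right) 757 = 15 \cdot 757 = 11355$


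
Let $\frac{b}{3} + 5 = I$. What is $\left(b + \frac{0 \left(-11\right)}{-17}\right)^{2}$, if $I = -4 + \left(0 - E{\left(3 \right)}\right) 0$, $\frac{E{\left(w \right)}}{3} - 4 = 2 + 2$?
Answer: $729$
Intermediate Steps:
$E{\left(w \right)} = 24$ ($E{\left(w \right)} = 12 + 3 \left(2 + 2\right) = 12 + 3 \cdot 4 = 12 + 12 = 24$)
$I = -4$ ($I = -4 + \left(0 - 24\right) 0 = -4 - 0 = -4 + 0 = -4$)
$b = -27$ ($b = -15 + 3 \left(-4\right) = -15 - 12 = -27$)
$\left(b + \frac{0 \left(-11\right)}{-17}\right)^{2} = \left(-27 + \frac{0 \left(-11\right)}{-17}\right)^{2} = \left(-27 + 0 \left(- \frac{1}{17}\right)\right)^{2} = \left(-27 + 0\right)^{2} = \left(-27\right)^{2} = 729$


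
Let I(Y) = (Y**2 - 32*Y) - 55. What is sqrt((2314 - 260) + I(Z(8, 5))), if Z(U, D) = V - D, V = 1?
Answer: sqrt(2143) ≈ 46.293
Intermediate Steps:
Z(U, D) = 1 - D
I(Y) = -55 + Y**2 - 32*Y
sqrt((2314 - 260) + I(Z(8, 5))) = sqrt((2314 - 260) + (-55 + (1 - 1*5)**2 - 32*(1 - 1*5))) = sqrt(2054 + (-55 + (1 - 5)**2 - 32*(1 - 5))) = sqrt(2054 + (-55 + (-4)**2 - 32*(-4))) = sqrt(2054 + (-55 + 16 + 128)) = sqrt(2054 + 89) = sqrt(2143)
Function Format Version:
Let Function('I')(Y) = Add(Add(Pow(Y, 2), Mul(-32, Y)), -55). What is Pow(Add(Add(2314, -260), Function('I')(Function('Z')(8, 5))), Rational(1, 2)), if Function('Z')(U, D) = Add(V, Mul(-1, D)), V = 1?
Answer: Pow(2143, Rational(1, 2)) ≈ 46.293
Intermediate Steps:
Function('Z')(U, D) = Add(1, Mul(-1, D))
Function('I')(Y) = Add(-55, Pow(Y, 2), Mul(-32, Y))
Pow(Add(Add(2314, -260), Function('I')(Function('Z')(8, 5))), Rational(1, 2)) = Pow(Add(Add(2314, -260), Add(-55, Pow(Add(1, Mul(-1, 5)), 2), Mul(-32, Add(1, Mul(-1, 5))))), Rational(1, 2)) = Pow(Add(2054, Add(-55, Pow(Add(1, -5), 2), Mul(-32, Add(1, -5)))), Rational(1, 2)) = Pow(Add(2054, Add(-55, Pow(-4, 2), Mul(-32, -4))), Rational(1, 2)) = Pow(Add(2054, Add(-55, 16, 128)), Rational(1, 2)) = Pow(Add(2054, 89), Rational(1, 2)) = Pow(2143, Rational(1, 2))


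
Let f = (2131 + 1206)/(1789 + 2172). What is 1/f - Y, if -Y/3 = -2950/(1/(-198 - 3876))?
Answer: 120315205261/3337 ≈ 3.6055e+7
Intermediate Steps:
f = 3337/3961 ≈ 0.84246
Y = -36054900 (Y = -(-8850)/(1/(-198 - 3876)) = -(-8850)/(1/(-4074)) = -(-8850)/(-1/4074) = -(-8850)*(-4074) = -3*12018300 = -36054900)
1/f - Y = 1/(3337/3961) - 1*(-36054900) = 3961/3337 + 36054900 = 120315205261/3337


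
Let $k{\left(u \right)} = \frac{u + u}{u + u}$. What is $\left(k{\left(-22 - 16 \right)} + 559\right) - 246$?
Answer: $314$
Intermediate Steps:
$k{\left(u \right)} = 1$ ($k{\left(u \right)} = \frac{2 u}{2 u} = 2 u \frac{1}{2 u} = 1$)
$\left(k{\left(-22 - 16 \right)} + 559\right) - 246 = \left(1 + 559\right) - 246 = 560 - 246 = 314$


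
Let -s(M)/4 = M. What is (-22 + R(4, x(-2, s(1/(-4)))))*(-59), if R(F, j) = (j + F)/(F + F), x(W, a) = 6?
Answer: 4897/4 ≈ 1224.3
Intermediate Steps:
s(M) = -4*M
R(F, j) = (F + j)/(2*F) (R(F, j) = (F + j)/((2*F)) = (F + j)*(1/(2*F)) = (F + j)/(2*F))
(-22 + R(4, x(-2, s(1/(-4)))))*(-59) = (-22 + (1/2)*(4 + 6)/4)*(-59) = (-22 + (1/2)*(1/4)*10)*(-59) = (-22 + 5/4)*(-59) = -83/4*(-59) = 4897/4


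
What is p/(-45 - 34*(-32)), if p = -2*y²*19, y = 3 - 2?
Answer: -38/1043 ≈ -0.036433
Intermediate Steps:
y = 1
p = -38 (p = -2*1²*19 = -2*1*19 = -2*19 = -38)
p/(-45 - 34*(-32)) = -38/(-45 - 34*(-32)) = -38/(-45 + 1088) = -38/1043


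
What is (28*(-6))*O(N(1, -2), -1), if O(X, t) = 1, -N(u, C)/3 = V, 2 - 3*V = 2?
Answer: -168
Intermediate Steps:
V = 0 (V = ⅔ - ⅓*2 = ⅔ - ⅔ = 0)
N(u, C) = 0 (N(u, C) = -3*0 = 0)
(28*(-6))*O(N(1, -2), -1) = (28*(-6))*1 = -168*1 = -168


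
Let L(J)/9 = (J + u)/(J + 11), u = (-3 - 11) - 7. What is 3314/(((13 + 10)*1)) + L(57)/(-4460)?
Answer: 251265617/1743860 ≈ 144.09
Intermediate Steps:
u = -21 (u = -14 - 7 = -21)
L(J) = 9*(-21 + J)/(11 + J) (L(J) = 9*((J - 21)/(J + 11)) = 9*((-21 + J)/(11 + J)) = 9*(-21 + J)/(11 + J))
3314/(((13 + 10)*1)) + L(57)/(-4460) = 3314/(((13 + 10)*1)) + (9*(-21 + 57)/(11 + 57))/(-4460) = 3314/((23*1)) + (9*36/68)*(-1/4460) = 3314/23 + (9*(1/68)*36)*(-1/4460) = 3314*(1/23) + (81/17)*(-1/4460) = 3314/23 - 81/75820 = 251265617/1743860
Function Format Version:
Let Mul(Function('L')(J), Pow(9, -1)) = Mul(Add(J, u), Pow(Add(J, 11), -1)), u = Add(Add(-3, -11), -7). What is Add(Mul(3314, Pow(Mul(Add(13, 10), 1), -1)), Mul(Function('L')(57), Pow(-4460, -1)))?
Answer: Rational(251265617, 1743860) ≈ 144.09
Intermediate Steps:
u = -21 (u = Add(-14, -7) = -21)
Function('L')(J) = Mul(9, Pow(Add(11, J), -1), Add(-21, J)) (Function('L')(J) = Mul(9, Mul(Add(J, -21), Pow(Add(J, 11), -1))) = Mul(9, Mul(Add(-21, J), Pow(Add(11, J), -1))) = Mul(9, Mul(Pow(Add(11, J), -1), Add(-21, J))) = Mul(9, Pow(Add(11, J), -1), Add(-21, J)))
Add(Mul(3314, Pow(Mul(Add(13, 10), 1), -1)), Mul(Function('L')(57), Pow(-4460, -1))) = Add(Mul(3314, Pow(Mul(Add(13, 10), 1), -1)), Mul(Mul(9, Pow(Add(11, 57), -1), Add(-21, 57)), Pow(-4460, -1))) = Add(Mul(3314, Pow(Mul(23, 1), -1)), Mul(Mul(9, Pow(68, -1), 36), Rational(-1, 4460))) = Add(Mul(3314, Pow(23, -1)), Mul(Mul(9, Rational(1, 68), 36), Rational(-1, 4460))) = Add(Mul(3314, Rational(1, 23)), Mul(Rational(81, 17), Rational(-1, 4460))) = Add(Rational(3314, 23), Rational(-81, 75820)) = Rational(251265617, 1743860)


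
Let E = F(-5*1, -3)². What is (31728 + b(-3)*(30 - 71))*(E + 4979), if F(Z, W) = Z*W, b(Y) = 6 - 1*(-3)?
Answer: 163192236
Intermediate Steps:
b(Y) = 9 (b(Y) = 6 + 3 = 9)
F(Z, W) = W*Z
E = 225 (E = (-(-15))² = (-3*(-5))² = 15² = 225)
(31728 + b(-3)*(30 - 71))*(E + 4979) = (31728 + 9*(30 - 71))*(225 + 4979) = (31728 + 9*(-41))*5204 = (31728 - 369)*5204 = 31359*5204 = 163192236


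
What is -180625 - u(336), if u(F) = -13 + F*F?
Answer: -293508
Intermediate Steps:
u(F) = -13 + F²
-180625 - u(336) = -180625 - (-13 + 336²) = -180625 - (-13 + 112896) = -180625 - 1*112883 = -180625 - 112883 = -293508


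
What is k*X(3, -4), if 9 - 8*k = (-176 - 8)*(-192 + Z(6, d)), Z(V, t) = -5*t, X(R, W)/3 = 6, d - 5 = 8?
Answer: -425511/4 ≈ -1.0638e+5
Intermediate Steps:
d = 13 (d = 5 + 8 = 13)
X(R, W) = 18 (X(R, W) = 3*6 = 18)
k = -47279/8 (k = 9/8 - (-176 - 8)*(-192 - 5*13)/8 = 9/8 - (-23)*(-192 - 65) = 9/8 - (-23)*(-257) = 9/8 - 1/8*47288 = 9/8 - 5911 = -47279/8 ≈ -5909.9)
k*X(3, -4) = -47279/8*18 = -425511/4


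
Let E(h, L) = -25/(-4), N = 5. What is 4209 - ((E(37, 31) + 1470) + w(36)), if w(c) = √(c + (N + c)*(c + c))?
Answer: 10931/4 - 6*√83 ≈ 2678.1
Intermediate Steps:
E(h, L) = 25/4 (E(h, L) = -25*(-¼) = 25/4)
w(c) = √(c + 2*c*(5 + c)) (w(c) = √(c + (5 + c)*(c + c)) = √(c + (5 + c)*(2*c)) = √(c + 2*c*(5 + c)))
4209 - ((E(37, 31) + 1470) + w(36)) = 4209 - ((25/4 + 1470) + √(36*(11 + 2*36))) = 4209 - (5905/4 + √(36*(11 + 72))) = 4209 - (5905/4 + √(36*83)) = 4209 - (5905/4 + √2988) = 4209 - (5905/4 + 6*√83) = 4209 + (-5905/4 - 6*√83) = 10931/4 - 6*√83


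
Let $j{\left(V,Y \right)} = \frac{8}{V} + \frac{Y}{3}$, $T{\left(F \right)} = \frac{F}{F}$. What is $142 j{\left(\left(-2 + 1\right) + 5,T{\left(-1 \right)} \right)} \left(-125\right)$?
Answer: $- \frac{124250}{3} \approx -41417.0$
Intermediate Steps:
$T{\left(F \right)} = 1$
$j{\left(V,Y \right)} = \frac{8}{V} + \frac{Y}{3}$ ($j{\left(V,Y \right)} = \frac{8}{V} + Y \frac{1}{3} = \frac{8}{V} + \frac{Y}{3}$)
$142 j{\left(\left(-2 + 1\right) + 5,T{\left(-1 \right)} \right)} \left(-125\right) = 142 \left(\frac{8}{\left(-2 + 1\right) + 5} + \frac{1}{3} \cdot 1\right) \left(-125\right) = 142 \left(\frac{8}{-1 + 5} + \frac{1}{3}\right) \left(-125\right) = 142 \left(\frac{8}{4} + \frac{1}{3}\right) \left(-125\right) = 142 \left(8 \cdot \frac{1}{4} + \frac{1}{3}\right) \left(-125\right) = 142 \left(2 + \frac{1}{3}\right) \left(-125\right) = 142 \cdot \frac{7}{3} \left(-125\right) = \frac{994}{3} \left(-125\right) = - \frac{124250}{3}$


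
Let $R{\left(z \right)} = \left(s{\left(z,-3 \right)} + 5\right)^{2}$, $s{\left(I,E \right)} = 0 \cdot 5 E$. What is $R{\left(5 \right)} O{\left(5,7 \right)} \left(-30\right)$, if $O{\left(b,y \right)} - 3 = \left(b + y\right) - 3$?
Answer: $-9000$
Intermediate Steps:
$s{\left(I,E \right)} = 0$ ($s{\left(I,E \right)} = 0 E = 0$)
$R{\left(z \right)} = 25$ ($R{\left(z \right)} = \left(0 + 5\right)^{2} = 5^{2} = 25$)
$O{\left(b,y \right)} = b + y$ ($O{\left(b,y \right)} = 3 - \left(3 - b - y\right) = 3 + \left(-3 + b + y\right) = b + y$)
$R{\left(5 \right)} O{\left(5,7 \right)} \left(-30\right) = 25 \left(5 + 7\right) \left(-30\right) = 25 \cdot 12 \left(-30\right) = 300 \left(-30\right) = -9000$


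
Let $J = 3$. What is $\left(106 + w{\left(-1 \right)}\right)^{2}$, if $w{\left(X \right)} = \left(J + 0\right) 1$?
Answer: $11881$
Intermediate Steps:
$w{\left(X \right)} = 3$ ($w{\left(X \right)} = \left(3 + 0\right) 1 = 3 \cdot 1 = 3$)
$\left(106 + w{\left(-1 \right)}\right)^{2} = \left(106 + 3\right)^{2} = 109^{2} = 11881$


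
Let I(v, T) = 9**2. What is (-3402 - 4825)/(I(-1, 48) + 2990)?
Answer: -8227/3071 ≈ -2.6789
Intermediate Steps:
I(v, T) = 81
(-3402 - 4825)/(I(-1, 48) + 2990) = (-3402 - 4825)/(81 + 2990) = -8227/3071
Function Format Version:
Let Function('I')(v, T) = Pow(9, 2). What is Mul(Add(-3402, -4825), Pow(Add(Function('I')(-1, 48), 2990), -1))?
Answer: Rational(-8227, 3071) ≈ -2.6789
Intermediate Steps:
Function('I')(v, T) = 81
Mul(Add(-3402, -4825), Pow(Add(Function('I')(-1, 48), 2990), -1)) = Mul(Add(-3402, -4825), Pow(Add(81, 2990), -1)) = Mul(-8227, Pow(3071, -1)) = Mul(-8227, Rational(1, 3071)) = Rational(-8227, 3071)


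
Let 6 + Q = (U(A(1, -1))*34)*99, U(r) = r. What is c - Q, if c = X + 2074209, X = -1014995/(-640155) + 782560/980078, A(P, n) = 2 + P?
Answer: 129503228318208094/62740183209 ≈ 2.0641e+6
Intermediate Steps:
X = 149573396641/62740183209 (X = -1014995*(-1/640155) + 782560*(1/980078) = 202999/128031 + 391280/490039 = 149573396641/62740183209 ≈ 2.3840)
c = 130136402247153322/62740183209 (c = 149573396641/62740183209 + 2074209 = 130136402247153322/62740183209 ≈ 2.0742e+6)
Q = 10092 (Q = -6 + ((2 + 1)*34)*99 = -6 + (3*34)*99 = -6 + 102*99 = -6 + 10098 = 10092)
c - Q = 130136402247153322/62740183209 - 1*10092 = 130136402247153322/62740183209 - 10092 = 129503228318208094/62740183209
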